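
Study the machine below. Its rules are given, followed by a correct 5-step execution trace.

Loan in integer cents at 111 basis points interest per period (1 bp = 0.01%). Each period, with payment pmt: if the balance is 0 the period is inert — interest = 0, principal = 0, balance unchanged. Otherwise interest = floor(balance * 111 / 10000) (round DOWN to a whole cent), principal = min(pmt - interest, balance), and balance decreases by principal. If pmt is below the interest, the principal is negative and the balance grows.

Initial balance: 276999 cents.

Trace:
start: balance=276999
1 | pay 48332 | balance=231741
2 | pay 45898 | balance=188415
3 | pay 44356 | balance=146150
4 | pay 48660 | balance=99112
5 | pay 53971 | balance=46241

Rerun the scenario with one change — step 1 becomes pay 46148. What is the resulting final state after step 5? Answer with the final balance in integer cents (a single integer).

(re-executing from step 1 with the substitution; state before step 1: balance=276999)
1 | pay 46148 | balance=233925
2 | pay 45898 | balance=190623
3 | pay 44356 | balance=148382
4 | pay 48660 | balance=101369
5 | pay 53971 | balance=48523

48523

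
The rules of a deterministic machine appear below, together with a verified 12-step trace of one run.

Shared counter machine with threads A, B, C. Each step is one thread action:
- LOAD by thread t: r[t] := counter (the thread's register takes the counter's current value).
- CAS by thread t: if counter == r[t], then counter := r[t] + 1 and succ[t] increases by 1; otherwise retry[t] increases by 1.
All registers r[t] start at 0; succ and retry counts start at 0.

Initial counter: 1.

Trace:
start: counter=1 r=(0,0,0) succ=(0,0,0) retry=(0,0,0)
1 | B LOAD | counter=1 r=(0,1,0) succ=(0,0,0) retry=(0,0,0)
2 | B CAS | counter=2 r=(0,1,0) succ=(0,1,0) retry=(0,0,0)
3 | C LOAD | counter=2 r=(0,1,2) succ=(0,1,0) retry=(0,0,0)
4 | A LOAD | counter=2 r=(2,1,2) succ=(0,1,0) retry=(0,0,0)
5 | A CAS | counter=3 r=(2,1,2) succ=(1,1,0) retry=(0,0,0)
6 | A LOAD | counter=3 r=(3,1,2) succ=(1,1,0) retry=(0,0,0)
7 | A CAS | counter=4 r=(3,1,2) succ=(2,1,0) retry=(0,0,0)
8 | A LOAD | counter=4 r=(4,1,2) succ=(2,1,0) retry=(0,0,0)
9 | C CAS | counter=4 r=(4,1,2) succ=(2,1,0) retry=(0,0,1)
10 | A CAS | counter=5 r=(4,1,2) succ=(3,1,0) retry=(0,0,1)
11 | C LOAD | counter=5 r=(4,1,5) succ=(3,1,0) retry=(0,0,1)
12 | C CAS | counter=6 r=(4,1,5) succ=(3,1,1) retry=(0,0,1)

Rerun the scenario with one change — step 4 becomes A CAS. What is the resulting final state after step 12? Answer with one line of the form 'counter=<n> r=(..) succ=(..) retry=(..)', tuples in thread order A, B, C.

counter=5 r=(3,1,4) succ=(2,1,1) retry=(2,0,1)

(re-executing from step 4 with the substitution; state before step 4: counter=2 r=(0,1,2) succ=(0,1,0) retry=(0,0,0))
4 | A CAS | counter=2 r=(0,1,2) succ=(0,1,0) retry=(1,0,0)
5 | A CAS | counter=2 r=(0,1,2) succ=(0,1,0) retry=(2,0,0)
6 | A LOAD | counter=2 r=(2,1,2) succ=(0,1,0) retry=(2,0,0)
7 | A CAS | counter=3 r=(2,1,2) succ=(1,1,0) retry=(2,0,0)
8 | A LOAD | counter=3 r=(3,1,2) succ=(1,1,0) retry=(2,0,0)
9 | C CAS | counter=3 r=(3,1,2) succ=(1,1,0) retry=(2,0,1)
10 | A CAS | counter=4 r=(3,1,2) succ=(2,1,0) retry=(2,0,1)
11 | C LOAD | counter=4 r=(3,1,4) succ=(2,1,0) retry=(2,0,1)
12 | C CAS | counter=5 r=(3,1,4) succ=(2,1,1) retry=(2,0,1)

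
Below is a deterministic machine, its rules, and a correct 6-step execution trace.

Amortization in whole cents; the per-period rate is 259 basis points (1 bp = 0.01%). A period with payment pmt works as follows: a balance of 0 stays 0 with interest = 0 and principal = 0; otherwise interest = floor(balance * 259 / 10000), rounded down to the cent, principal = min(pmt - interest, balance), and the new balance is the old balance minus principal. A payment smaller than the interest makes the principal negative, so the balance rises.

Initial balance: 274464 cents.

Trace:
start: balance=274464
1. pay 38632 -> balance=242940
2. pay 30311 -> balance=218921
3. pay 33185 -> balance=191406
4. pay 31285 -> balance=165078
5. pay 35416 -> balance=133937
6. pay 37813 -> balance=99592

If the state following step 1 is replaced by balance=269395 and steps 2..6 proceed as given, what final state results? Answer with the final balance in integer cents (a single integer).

129654

state after step 1 := balance=269395
2. pay 30311 -> balance=246061
3. pay 33185 -> balance=219248
4. pay 31285 -> balance=193641
5. pay 35416 -> balance=163240
6. pay 37813 -> balance=129654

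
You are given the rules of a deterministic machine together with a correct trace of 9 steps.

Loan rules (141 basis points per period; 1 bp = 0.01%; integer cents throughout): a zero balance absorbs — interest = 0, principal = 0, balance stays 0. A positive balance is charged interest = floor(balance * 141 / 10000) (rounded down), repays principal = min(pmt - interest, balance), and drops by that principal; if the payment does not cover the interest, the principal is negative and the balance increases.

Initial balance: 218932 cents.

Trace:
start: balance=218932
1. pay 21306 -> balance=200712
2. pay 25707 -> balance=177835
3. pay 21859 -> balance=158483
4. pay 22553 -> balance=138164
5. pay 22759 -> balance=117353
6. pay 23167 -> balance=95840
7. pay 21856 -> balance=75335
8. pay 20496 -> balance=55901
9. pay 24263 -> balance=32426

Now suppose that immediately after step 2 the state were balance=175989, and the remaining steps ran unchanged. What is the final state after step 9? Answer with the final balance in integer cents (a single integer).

30389

state after step 2 := balance=175989
3. pay 21859 -> balance=156611
4. pay 22553 -> balance=136266
5. pay 22759 -> balance=115428
6. pay 23167 -> balance=93888
7. pay 21856 -> balance=73355
8. pay 20496 -> balance=53893
9. pay 24263 -> balance=30389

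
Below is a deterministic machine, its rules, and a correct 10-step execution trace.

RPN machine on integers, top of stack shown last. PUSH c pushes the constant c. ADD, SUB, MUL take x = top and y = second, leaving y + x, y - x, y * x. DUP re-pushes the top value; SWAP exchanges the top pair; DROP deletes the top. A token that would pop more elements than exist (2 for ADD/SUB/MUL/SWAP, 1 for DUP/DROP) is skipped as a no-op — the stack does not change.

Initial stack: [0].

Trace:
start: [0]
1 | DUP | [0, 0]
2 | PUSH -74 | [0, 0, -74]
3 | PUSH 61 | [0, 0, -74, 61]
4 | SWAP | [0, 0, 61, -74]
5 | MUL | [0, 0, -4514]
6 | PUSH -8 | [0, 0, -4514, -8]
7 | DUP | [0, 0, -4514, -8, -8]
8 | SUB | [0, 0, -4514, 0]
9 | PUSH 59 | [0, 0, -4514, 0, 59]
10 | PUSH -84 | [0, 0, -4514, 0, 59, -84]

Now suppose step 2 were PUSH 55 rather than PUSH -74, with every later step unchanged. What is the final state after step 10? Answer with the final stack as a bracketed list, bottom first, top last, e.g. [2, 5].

[0, 0, 3355, 0, 59, -84]

(re-executing from step 2 with the substitution; state before step 2: [0, 0])
2 | PUSH 55 | [0, 0, 55]
3 | PUSH 61 | [0, 0, 55, 61]
4 | SWAP | [0, 0, 61, 55]
5 | MUL | [0, 0, 3355]
6 | PUSH -8 | [0, 0, 3355, -8]
7 | DUP | [0, 0, 3355, -8, -8]
8 | SUB | [0, 0, 3355, 0]
9 | PUSH 59 | [0, 0, 3355, 0, 59]
10 | PUSH -84 | [0, 0, 3355, 0, 59, -84]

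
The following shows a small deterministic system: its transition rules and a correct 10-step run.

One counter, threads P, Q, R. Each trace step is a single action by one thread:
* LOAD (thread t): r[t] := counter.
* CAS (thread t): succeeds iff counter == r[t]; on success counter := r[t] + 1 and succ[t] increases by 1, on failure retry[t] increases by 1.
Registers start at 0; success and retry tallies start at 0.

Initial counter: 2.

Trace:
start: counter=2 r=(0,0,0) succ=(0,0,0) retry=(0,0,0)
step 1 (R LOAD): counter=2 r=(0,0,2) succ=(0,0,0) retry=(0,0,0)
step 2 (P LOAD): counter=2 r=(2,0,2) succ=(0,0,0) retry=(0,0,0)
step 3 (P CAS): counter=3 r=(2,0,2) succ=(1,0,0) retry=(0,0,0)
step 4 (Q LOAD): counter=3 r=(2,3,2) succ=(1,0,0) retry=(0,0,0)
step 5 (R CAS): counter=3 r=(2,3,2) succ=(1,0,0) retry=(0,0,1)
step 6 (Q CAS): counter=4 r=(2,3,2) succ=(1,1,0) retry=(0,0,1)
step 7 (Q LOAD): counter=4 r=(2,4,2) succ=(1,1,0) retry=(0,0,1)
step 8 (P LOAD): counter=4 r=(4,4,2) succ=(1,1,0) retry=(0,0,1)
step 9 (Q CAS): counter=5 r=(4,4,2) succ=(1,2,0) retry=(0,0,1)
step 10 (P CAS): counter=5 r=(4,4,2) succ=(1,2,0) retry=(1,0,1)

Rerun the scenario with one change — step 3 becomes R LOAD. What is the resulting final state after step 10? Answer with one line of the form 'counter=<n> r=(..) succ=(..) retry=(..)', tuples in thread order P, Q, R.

(re-executing from step 3 with the substitution; state before step 3: counter=2 r=(2,0,2) succ=(0,0,0) retry=(0,0,0))
step 3 (R LOAD): counter=2 r=(2,0,2) succ=(0,0,0) retry=(0,0,0)
step 4 (Q LOAD): counter=2 r=(2,2,2) succ=(0,0,0) retry=(0,0,0)
step 5 (R CAS): counter=3 r=(2,2,2) succ=(0,0,1) retry=(0,0,0)
step 6 (Q CAS): counter=3 r=(2,2,2) succ=(0,0,1) retry=(0,1,0)
step 7 (Q LOAD): counter=3 r=(2,3,2) succ=(0,0,1) retry=(0,1,0)
step 8 (P LOAD): counter=3 r=(3,3,2) succ=(0,0,1) retry=(0,1,0)
step 9 (Q CAS): counter=4 r=(3,3,2) succ=(0,1,1) retry=(0,1,0)
step 10 (P CAS): counter=4 r=(3,3,2) succ=(0,1,1) retry=(1,1,0)

counter=4 r=(3,3,2) succ=(0,1,1) retry=(1,1,0)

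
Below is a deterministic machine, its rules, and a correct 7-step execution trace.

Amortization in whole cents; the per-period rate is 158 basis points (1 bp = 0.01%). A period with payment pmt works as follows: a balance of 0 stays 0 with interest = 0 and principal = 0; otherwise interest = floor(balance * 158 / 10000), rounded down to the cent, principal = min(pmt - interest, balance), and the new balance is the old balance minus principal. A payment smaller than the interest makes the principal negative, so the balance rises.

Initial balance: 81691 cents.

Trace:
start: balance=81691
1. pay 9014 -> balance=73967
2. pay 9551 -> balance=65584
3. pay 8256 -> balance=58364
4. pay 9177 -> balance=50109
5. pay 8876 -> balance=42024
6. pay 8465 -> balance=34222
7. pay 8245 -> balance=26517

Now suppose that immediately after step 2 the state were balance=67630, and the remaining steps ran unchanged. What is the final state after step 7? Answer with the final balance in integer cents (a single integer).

state after step 2 := balance=67630
3. pay 8256 -> balance=60442
4. pay 9177 -> balance=52219
5. pay 8876 -> balance=44168
6. pay 8465 -> balance=36400
7. pay 8245 -> balance=28730

28730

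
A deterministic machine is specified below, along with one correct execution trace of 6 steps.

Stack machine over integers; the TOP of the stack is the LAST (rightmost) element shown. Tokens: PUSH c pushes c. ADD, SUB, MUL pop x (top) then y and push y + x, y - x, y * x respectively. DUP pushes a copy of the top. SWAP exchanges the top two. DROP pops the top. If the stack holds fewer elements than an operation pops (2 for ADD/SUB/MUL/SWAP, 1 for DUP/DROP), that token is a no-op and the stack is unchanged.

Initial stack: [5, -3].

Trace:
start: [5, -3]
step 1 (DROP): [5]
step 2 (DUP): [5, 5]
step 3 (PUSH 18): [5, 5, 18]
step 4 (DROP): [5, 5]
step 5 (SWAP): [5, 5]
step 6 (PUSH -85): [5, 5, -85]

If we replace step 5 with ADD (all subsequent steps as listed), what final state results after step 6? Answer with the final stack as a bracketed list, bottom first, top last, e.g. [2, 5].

[10, -85]

(re-executing from step 5 with the substitution; state before step 5: [5, 5])
step 5 (ADD): [10]
step 6 (PUSH -85): [10, -85]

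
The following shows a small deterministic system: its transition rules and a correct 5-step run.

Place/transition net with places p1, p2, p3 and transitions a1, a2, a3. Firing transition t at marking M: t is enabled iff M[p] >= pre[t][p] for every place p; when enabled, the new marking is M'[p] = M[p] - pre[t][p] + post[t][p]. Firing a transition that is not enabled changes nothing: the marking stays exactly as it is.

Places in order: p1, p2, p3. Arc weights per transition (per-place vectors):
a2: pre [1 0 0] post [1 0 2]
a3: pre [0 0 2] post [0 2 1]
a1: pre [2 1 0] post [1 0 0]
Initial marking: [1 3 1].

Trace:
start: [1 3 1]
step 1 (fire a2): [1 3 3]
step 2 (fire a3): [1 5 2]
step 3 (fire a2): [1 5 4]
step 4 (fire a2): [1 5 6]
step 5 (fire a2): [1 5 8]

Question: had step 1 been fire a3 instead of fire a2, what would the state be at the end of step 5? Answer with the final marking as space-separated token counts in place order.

(re-executing from step 1 with the substitution; state before step 1: [1 3 1])
step 1 (fire a3): [1 3 1]
step 2 (fire a3): [1 3 1]
step 3 (fire a2): [1 3 3]
step 4 (fire a2): [1 3 5]
step 5 (fire a2): [1 3 7]

1 3 7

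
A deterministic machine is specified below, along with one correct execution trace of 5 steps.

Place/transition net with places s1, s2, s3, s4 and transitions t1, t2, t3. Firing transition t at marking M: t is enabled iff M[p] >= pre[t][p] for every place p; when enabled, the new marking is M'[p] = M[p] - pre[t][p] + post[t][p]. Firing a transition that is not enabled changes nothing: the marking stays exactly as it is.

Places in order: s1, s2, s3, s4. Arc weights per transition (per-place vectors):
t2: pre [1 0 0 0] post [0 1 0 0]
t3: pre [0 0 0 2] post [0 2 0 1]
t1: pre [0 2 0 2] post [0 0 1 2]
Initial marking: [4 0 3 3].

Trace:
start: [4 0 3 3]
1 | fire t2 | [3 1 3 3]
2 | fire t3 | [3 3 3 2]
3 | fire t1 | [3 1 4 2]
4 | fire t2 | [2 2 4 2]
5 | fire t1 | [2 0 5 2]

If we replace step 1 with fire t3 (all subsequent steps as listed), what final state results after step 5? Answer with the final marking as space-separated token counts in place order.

(re-executing from step 1 with the substitution; state before step 1: [4 0 3 3])
1 | fire t3 | [4 2 3 2]
2 | fire t3 | [4 4 3 1]
3 | fire t1 | [4 4 3 1]
4 | fire t2 | [3 5 3 1]
5 | fire t1 | [3 5 3 1]

3 5 3 1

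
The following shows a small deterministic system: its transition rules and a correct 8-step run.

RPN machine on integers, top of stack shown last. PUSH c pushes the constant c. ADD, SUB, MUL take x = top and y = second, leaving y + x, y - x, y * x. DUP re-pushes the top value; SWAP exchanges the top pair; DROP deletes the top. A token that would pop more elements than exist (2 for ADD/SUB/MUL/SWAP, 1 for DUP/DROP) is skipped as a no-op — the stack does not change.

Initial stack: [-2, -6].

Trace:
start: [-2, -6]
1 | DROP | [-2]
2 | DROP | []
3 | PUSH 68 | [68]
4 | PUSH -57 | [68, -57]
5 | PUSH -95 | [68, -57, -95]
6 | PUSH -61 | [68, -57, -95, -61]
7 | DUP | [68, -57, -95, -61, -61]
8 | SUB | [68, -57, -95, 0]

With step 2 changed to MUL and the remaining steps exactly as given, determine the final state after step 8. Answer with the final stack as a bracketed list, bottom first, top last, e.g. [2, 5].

[-2, 68, -57, -95, 0]

(re-executing from step 2 with the substitution; state before step 2: [-2])
2 | MUL | [-2]
3 | PUSH 68 | [-2, 68]
4 | PUSH -57 | [-2, 68, -57]
5 | PUSH -95 | [-2, 68, -57, -95]
6 | PUSH -61 | [-2, 68, -57, -95, -61]
7 | DUP | [-2, 68, -57, -95, -61, -61]
8 | SUB | [-2, 68, -57, -95, 0]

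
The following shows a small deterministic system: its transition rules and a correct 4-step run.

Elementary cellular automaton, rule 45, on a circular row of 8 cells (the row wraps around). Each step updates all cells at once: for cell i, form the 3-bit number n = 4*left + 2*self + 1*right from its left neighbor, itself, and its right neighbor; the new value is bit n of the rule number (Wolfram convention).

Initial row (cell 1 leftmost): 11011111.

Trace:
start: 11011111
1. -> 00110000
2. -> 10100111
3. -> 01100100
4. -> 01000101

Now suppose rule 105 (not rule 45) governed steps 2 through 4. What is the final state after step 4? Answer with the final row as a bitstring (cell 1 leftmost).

10000100

(re-executing steps 2..4 under rule 105; state before step 2: 00110000)
2. -> 10110111
3. -> 11111100
4. -> 10000100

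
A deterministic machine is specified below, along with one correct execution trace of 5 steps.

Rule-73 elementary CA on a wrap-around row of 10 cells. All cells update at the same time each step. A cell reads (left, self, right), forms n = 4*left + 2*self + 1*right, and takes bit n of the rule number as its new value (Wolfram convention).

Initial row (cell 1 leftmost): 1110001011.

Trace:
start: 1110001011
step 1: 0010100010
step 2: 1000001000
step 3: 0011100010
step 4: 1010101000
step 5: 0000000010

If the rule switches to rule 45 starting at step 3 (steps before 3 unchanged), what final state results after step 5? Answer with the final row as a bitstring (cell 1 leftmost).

(re-executing steps 3..5 under rule 45; state before step 3: 1000001000)
step 3: 1011101010
step 4: 1110011111
step 5: 0000010000

0000010000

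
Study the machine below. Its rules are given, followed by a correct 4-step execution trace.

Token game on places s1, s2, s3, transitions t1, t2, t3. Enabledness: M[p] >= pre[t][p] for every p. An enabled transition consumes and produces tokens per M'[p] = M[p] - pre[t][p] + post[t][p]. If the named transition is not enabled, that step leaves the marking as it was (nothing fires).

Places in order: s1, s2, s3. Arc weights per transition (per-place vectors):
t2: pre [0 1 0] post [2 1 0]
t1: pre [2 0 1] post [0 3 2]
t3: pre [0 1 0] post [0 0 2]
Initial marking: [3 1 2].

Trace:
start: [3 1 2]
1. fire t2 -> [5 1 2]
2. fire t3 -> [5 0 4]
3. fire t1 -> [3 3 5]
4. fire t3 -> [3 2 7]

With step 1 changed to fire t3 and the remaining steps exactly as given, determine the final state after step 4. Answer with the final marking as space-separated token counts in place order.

(re-executing from step 1 with the substitution; state before step 1: [3 1 2])
1. fire t3 -> [3 0 4]
2. fire t3 -> [3 0 4]
3. fire t1 -> [1 3 5]
4. fire t3 -> [1 2 7]

1 2 7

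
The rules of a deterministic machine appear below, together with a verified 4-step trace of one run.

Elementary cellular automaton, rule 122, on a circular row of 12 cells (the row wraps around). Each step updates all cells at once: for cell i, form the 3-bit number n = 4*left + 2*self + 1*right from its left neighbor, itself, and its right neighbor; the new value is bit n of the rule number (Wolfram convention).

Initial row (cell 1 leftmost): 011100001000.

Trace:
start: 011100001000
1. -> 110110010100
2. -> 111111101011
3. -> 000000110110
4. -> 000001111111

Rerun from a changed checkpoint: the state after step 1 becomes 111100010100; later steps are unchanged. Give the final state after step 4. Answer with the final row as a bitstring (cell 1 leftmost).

100001101111

state after step 1 := 111100010100
2. -> 100110101011
3. -> 111111010110
4. -> 100001101111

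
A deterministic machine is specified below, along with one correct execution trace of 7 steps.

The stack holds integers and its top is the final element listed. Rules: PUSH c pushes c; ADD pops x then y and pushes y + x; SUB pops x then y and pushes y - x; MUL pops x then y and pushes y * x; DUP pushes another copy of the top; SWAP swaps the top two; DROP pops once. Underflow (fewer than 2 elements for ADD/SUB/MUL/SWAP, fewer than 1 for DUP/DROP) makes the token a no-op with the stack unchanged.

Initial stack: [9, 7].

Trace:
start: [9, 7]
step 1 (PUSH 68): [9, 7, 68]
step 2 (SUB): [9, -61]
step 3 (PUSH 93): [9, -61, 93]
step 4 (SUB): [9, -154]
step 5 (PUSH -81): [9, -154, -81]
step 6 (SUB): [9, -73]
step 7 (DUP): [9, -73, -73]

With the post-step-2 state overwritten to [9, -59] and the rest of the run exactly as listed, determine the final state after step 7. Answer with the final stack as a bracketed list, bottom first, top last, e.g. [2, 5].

[9, -71, -71]

state after step 2 := [9, -59]
step 3 (PUSH 93): [9, -59, 93]
step 4 (SUB): [9, -152]
step 5 (PUSH -81): [9, -152, -81]
step 6 (SUB): [9, -71]
step 7 (DUP): [9, -71, -71]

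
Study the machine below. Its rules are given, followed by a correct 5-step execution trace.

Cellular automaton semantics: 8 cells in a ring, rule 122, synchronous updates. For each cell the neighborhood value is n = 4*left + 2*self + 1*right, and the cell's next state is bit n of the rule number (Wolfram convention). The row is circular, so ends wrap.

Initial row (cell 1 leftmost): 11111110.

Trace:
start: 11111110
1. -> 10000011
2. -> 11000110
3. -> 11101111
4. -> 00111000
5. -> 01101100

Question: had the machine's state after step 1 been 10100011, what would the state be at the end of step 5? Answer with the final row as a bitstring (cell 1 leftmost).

01101100

state after step 1 := 10100011
2. -> 11010110
3. -> 11101111
4. -> 00111000
5. -> 01101100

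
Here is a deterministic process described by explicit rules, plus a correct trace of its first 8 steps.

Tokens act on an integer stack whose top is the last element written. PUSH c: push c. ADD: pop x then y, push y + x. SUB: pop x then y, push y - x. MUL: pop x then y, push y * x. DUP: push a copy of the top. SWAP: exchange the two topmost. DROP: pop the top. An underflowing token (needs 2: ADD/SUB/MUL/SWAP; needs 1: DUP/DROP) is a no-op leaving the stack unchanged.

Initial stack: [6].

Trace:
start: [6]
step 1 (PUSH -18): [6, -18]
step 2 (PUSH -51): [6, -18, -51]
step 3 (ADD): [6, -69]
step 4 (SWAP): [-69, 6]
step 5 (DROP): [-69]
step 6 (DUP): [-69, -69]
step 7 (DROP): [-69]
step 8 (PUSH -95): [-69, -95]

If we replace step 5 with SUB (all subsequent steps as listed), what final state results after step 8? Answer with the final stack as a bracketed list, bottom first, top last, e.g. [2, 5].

(re-executing from step 5 with the substitution; state before step 5: [-69, 6])
step 5 (SUB): [-75]
step 6 (DUP): [-75, -75]
step 7 (DROP): [-75]
step 8 (PUSH -95): [-75, -95]

[-75, -95]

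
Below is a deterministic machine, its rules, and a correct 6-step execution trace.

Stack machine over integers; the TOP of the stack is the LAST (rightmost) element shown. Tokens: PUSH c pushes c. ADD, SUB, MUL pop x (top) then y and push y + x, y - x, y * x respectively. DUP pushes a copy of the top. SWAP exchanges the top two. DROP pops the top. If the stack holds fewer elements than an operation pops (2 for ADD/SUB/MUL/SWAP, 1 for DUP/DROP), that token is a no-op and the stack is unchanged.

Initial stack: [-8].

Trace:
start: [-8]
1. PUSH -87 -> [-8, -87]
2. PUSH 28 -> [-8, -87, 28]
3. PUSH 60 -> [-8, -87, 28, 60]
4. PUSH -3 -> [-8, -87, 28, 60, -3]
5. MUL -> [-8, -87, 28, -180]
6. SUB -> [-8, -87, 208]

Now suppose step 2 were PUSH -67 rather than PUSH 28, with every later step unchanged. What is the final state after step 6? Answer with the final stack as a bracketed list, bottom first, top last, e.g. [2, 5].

(re-executing from step 2 with the substitution; state before step 2: [-8, -87])
2. PUSH -67 -> [-8, -87, -67]
3. PUSH 60 -> [-8, -87, -67, 60]
4. PUSH -3 -> [-8, -87, -67, 60, -3]
5. MUL -> [-8, -87, -67, -180]
6. SUB -> [-8, -87, 113]

[-8, -87, 113]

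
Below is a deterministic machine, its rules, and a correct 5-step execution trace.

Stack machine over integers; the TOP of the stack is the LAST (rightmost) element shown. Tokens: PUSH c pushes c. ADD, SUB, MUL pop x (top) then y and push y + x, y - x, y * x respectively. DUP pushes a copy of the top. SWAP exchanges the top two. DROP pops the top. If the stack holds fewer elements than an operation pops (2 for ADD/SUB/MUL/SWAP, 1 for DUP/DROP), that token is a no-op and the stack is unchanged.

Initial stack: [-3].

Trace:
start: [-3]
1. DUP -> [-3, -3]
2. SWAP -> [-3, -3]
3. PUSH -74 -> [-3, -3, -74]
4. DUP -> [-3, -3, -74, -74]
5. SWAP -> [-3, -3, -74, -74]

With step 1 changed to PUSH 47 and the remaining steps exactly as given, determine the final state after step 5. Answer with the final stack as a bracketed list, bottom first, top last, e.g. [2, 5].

(re-executing from step 1 with the substitution; state before step 1: [-3])
1. PUSH 47 -> [-3, 47]
2. SWAP -> [47, -3]
3. PUSH -74 -> [47, -3, -74]
4. DUP -> [47, -3, -74, -74]
5. SWAP -> [47, -3, -74, -74]

[47, -3, -74, -74]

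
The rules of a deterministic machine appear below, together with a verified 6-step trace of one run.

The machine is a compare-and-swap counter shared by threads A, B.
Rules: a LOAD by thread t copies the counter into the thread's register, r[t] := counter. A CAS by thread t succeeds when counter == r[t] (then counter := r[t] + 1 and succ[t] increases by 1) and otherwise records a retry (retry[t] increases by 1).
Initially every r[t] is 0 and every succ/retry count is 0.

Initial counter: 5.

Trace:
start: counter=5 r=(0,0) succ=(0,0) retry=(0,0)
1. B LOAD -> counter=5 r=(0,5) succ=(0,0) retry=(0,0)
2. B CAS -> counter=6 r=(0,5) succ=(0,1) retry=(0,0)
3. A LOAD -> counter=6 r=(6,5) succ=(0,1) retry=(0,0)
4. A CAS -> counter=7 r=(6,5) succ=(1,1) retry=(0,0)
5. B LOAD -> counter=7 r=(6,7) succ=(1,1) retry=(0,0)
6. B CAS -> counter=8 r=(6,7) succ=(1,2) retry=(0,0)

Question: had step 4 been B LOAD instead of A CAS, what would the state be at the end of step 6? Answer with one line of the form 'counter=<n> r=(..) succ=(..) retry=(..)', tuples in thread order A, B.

counter=7 r=(6,6) succ=(0,2) retry=(0,0)

(re-executing from step 4 with the substitution; state before step 4: counter=6 r=(6,5) succ=(0,1) retry=(0,0))
4. B LOAD -> counter=6 r=(6,6) succ=(0,1) retry=(0,0)
5. B LOAD -> counter=6 r=(6,6) succ=(0,1) retry=(0,0)
6. B CAS -> counter=7 r=(6,6) succ=(0,2) retry=(0,0)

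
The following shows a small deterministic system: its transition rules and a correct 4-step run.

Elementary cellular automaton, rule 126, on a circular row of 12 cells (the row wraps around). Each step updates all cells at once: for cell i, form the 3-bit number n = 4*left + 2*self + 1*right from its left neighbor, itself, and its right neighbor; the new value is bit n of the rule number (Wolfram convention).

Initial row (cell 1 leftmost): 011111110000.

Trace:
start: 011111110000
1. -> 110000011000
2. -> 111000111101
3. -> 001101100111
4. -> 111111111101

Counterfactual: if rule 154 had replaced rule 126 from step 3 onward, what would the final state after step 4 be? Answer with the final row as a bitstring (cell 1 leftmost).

(re-executing steps 3..4 under rule 154; state before step 3: 111000111101)
3. -> 110101111001
4. -> 100001110111

100001110111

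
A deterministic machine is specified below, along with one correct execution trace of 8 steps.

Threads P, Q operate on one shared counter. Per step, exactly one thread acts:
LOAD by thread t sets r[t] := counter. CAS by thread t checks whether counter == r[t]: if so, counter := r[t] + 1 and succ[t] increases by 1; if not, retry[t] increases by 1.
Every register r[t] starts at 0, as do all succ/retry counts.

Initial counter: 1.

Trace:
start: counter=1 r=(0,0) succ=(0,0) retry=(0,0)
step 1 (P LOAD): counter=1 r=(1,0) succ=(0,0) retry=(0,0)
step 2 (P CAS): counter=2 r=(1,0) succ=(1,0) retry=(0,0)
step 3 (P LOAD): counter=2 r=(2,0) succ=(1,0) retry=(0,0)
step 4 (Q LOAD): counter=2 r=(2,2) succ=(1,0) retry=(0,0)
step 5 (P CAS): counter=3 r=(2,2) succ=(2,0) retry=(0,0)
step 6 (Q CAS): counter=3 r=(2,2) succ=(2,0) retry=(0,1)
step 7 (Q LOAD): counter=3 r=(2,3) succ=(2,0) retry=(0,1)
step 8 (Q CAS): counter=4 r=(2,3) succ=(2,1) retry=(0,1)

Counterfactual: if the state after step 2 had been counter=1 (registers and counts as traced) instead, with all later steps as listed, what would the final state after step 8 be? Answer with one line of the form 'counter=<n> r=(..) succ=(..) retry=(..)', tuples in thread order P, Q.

counter=3 r=(1,2) succ=(2,1) retry=(0,1)

state after step 2 := counter=1 r=(1,0) succ=(1,0) retry=(0,0)
step 3 (P LOAD): counter=1 r=(1,0) succ=(1,0) retry=(0,0)
step 4 (Q LOAD): counter=1 r=(1,1) succ=(1,0) retry=(0,0)
step 5 (P CAS): counter=2 r=(1,1) succ=(2,0) retry=(0,0)
step 6 (Q CAS): counter=2 r=(1,1) succ=(2,0) retry=(0,1)
step 7 (Q LOAD): counter=2 r=(1,2) succ=(2,0) retry=(0,1)
step 8 (Q CAS): counter=3 r=(1,2) succ=(2,1) retry=(0,1)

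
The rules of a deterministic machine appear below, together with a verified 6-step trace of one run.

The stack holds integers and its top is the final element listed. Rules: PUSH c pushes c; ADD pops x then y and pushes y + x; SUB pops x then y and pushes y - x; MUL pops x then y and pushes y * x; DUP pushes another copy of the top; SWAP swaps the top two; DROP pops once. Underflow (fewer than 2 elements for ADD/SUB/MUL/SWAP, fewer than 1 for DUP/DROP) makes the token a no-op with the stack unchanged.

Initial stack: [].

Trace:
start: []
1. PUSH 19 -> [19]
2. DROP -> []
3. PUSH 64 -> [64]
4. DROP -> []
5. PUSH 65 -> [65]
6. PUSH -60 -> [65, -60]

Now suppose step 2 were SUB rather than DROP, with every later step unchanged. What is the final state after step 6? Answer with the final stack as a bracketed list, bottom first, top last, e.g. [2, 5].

[19, 65, -60]

(re-executing from step 2 with the substitution; state before step 2: [19])
2. SUB -> [19]
3. PUSH 64 -> [19, 64]
4. DROP -> [19]
5. PUSH 65 -> [19, 65]
6. PUSH -60 -> [19, 65, -60]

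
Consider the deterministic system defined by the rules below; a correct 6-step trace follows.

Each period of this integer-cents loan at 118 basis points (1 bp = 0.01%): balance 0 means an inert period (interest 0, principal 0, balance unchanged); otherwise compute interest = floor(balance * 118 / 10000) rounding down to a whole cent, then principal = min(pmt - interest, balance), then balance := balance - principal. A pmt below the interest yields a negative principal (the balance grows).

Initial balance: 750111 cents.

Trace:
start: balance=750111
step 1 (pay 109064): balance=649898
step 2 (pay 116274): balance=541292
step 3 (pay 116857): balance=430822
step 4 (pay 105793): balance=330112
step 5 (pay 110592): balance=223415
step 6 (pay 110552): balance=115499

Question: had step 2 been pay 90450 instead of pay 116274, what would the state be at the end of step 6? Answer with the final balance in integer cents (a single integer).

(re-executing from step 2 with the substitution; state before step 2: balance=649898)
step 2 (pay 90450): balance=567116
step 3 (pay 116857): balance=456950
step 4 (pay 105793): balance=356549
step 5 (pay 110592): balance=250164
step 6 (pay 110552): balance=142563

142563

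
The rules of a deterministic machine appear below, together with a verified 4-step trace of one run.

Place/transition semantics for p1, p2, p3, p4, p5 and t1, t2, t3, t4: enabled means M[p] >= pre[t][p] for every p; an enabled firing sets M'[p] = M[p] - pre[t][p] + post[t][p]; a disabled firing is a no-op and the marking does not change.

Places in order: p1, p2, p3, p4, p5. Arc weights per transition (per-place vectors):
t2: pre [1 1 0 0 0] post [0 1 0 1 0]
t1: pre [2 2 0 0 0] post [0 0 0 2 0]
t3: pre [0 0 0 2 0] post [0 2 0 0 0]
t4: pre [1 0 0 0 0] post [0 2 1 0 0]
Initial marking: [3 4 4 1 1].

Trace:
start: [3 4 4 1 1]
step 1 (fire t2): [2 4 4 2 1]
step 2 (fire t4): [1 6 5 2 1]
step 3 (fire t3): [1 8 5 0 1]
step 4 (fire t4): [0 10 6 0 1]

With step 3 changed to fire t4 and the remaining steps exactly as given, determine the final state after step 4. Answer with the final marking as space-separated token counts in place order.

(re-executing from step 3 with the substitution; state before step 3: [1 6 5 2 1])
step 3 (fire t4): [0 8 6 2 1]
step 4 (fire t4): [0 8 6 2 1]

0 8 6 2 1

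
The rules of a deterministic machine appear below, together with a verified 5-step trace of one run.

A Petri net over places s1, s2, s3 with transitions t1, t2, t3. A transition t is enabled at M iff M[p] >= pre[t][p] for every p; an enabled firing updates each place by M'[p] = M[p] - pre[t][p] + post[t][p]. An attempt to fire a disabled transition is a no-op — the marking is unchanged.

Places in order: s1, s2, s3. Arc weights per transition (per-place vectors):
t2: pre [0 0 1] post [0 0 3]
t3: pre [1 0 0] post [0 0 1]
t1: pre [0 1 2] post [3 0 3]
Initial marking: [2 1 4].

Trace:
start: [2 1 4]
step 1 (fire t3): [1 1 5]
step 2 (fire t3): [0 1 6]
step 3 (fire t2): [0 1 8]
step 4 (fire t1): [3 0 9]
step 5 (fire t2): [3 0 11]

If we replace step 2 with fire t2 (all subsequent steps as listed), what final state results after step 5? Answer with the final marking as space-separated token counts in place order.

(re-executing from step 2 with the substitution; state before step 2: [1 1 5])
step 2 (fire t2): [1 1 7]
step 3 (fire t2): [1 1 9]
step 4 (fire t1): [4 0 10]
step 5 (fire t2): [4 0 12]

4 0 12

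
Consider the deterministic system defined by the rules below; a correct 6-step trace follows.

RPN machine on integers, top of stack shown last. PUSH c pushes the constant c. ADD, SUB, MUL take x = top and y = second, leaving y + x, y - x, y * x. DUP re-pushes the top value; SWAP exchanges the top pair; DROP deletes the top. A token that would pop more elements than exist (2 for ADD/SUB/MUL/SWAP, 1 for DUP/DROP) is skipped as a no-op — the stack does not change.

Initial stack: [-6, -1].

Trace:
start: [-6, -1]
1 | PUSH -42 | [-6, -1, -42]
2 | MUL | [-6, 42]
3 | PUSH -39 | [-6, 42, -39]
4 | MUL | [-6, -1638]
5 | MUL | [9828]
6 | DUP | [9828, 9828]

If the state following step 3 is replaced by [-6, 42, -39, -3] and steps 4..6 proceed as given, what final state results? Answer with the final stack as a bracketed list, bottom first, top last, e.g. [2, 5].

state after step 3 := [-6, 42, -39, -3]
4 | MUL | [-6, 42, 117]
5 | MUL | [-6, 4914]
6 | DUP | [-6, 4914, 4914]

[-6, 4914, 4914]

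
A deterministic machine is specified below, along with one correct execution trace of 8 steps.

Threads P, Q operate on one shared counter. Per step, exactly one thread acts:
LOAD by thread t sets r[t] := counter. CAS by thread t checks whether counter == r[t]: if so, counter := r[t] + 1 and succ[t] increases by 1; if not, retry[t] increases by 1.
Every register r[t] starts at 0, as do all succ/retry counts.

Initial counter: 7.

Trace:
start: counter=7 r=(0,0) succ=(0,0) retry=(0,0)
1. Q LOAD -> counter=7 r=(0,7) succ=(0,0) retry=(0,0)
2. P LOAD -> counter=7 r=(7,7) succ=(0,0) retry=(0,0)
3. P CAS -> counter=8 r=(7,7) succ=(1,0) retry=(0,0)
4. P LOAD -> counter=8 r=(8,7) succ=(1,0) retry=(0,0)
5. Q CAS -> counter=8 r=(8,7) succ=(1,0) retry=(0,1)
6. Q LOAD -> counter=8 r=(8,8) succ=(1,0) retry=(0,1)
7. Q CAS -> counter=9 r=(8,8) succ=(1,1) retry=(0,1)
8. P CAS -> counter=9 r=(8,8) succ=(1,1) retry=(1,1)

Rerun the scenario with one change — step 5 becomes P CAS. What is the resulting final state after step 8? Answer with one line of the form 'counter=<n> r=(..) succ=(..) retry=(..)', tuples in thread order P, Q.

counter=10 r=(8,9) succ=(2,1) retry=(1,0)

(re-executing from step 5 with the substitution; state before step 5: counter=8 r=(8,7) succ=(1,0) retry=(0,0))
5. P CAS -> counter=9 r=(8,7) succ=(2,0) retry=(0,0)
6. Q LOAD -> counter=9 r=(8,9) succ=(2,0) retry=(0,0)
7. Q CAS -> counter=10 r=(8,9) succ=(2,1) retry=(0,0)
8. P CAS -> counter=10 r=(8,9) succ=(2,1) retry=(1,0)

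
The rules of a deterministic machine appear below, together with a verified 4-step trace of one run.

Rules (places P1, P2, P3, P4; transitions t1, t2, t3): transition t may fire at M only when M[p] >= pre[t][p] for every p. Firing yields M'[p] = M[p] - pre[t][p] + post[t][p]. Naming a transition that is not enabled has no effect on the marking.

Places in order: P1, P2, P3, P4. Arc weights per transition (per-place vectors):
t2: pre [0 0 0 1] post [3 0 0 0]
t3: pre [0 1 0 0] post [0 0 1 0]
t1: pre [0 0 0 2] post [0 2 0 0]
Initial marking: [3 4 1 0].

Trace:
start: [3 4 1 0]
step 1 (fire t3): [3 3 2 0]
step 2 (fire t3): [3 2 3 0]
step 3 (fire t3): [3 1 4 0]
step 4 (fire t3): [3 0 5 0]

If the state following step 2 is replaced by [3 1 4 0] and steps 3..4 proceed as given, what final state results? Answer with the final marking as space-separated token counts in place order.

3 0 5 0

state after step 2 := [3 1 4 0]
step 3 (fire t3): [3 0 5 0]
step 4 (fire t3): [3 0 5 0]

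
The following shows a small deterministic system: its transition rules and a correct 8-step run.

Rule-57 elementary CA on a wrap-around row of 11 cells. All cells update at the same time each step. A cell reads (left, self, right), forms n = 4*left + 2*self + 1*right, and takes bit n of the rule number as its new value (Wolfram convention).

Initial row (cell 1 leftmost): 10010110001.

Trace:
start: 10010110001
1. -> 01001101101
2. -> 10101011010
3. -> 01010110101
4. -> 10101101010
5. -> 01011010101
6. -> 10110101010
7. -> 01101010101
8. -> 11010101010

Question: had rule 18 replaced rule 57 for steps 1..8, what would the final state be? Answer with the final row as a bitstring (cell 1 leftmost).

00101010100

(re-executing steps 1..8 under rule 18; state before step 1: 10010110001)
1. -> 01100001010
2. -> 10010010001
3. -> 01101101010
4. -> 10000000001
5. -> 01000000010
6. -> 10100000101
7. -> 00010001000
8. -> 00101010100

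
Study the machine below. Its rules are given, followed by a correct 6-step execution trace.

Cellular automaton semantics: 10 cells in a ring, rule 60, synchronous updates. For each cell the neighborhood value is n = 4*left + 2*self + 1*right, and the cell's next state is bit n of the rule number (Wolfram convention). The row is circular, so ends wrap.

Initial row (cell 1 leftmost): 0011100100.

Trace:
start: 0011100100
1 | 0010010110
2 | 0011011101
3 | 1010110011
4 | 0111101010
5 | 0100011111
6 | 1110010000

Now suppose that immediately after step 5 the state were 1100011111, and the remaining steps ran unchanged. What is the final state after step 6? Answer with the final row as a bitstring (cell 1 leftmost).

0010010000

state after step 5 := 1100011111
6 | 0010010000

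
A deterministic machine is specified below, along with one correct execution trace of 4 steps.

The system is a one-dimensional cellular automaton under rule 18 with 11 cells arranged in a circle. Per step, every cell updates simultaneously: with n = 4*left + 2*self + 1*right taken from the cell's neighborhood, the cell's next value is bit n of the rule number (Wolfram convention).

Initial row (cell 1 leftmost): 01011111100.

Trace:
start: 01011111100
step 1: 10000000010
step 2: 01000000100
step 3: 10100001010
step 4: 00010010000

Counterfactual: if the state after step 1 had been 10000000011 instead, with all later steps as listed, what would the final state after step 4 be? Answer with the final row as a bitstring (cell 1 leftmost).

state after step 1 := 10000000011
step 2: 01000000100
step 3: 10100001010
step 4: 00010010000

00010010000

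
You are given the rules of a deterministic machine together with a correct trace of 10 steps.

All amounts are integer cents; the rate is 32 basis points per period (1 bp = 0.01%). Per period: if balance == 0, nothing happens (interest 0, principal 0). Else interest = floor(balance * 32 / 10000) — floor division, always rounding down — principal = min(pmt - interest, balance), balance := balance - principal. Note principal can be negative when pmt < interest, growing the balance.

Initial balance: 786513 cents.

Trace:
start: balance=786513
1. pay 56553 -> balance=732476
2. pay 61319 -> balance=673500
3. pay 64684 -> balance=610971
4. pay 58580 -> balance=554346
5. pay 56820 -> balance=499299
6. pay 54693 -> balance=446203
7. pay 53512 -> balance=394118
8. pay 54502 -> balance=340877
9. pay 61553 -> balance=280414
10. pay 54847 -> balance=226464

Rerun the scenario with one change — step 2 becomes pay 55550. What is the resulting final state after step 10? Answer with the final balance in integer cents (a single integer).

232382

(re-executing from step 2 with the substitution; state before step 2: balance=732476)
2. pay 55550 -> balance=679269
3. pay 64684 -> balance=616758
4. pay 58580 -> balance=560151
5. pay 56820 -> balance=505123
6. pay 54693 -> balance=452046
7. pay 53512 -> balance=399980
8. pay 54502 -> balance=346757
9. pay 61553 -> balance=286313
10. pay 54847 -> balance=232382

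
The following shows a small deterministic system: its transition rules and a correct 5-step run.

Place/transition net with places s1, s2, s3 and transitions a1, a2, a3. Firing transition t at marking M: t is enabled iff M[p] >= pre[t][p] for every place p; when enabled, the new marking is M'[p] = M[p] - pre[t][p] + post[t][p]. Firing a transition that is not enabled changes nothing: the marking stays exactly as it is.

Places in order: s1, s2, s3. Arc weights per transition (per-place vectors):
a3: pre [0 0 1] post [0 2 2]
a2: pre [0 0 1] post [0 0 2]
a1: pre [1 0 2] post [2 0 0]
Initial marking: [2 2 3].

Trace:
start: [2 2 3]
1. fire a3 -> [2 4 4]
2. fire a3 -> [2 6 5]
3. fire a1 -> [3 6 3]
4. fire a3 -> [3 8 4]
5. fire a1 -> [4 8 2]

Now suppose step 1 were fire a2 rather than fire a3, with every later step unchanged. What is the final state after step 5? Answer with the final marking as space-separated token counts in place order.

(re-executing from step 1 with the substitution; state before step 1: [2 2 3])
1. fire a2 -> [2 2 4]
2. fire a3 -> [2 4 5]
3. fire a1 -> [3 4 3]
4. fire a3 -> [3 6 4]
5. fire a1 -> [4 6 2]

4 6 2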